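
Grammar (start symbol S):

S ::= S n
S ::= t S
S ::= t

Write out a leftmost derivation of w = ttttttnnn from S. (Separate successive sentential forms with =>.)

S => tS => ttS => tttS => tttSn => ttttSn => tttttSn => tttttSnn => tttttSnnn => ttttttnnn

S => tS   [S ::= t S]
tS => ttS   [S ::= t S]
ttS => tttS   [S ::= t S]
tttS => tttSn   [S ::= S n]
tttSn => ttttSn   [S ::= t S]
ttttSn => tttttSn   [S ::= t S]
tttttSn => tttttSnn   [S ::= S n]
tttttSnn => tttttSnnn   [S ::= S n]
tttttSnnn => ttttttnnn   [S ::= t]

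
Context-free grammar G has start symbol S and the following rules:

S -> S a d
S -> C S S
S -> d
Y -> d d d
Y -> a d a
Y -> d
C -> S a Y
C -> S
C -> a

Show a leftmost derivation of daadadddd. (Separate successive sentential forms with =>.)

S => CSS => SSS => CSSSS => SaYSSSS => daYSSSS => daadaSSSS => daadadSSS => daadaddSS => daadadddS => daadadddd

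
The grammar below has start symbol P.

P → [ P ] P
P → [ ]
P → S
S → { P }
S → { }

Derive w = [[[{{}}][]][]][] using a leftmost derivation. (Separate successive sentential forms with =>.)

P => [P]P   [P → [ P ] P]
[P]P => [[P]P]P   [P → [ P ] P]
[[P]P]P => [[[P]P]P]P   [P → [ P ] P]
[[[P]P]P]P => [[[S]P]P]P   [P → S]
[[[S]P]P]P => [[[{P}]P]P]P   [S → { P }]
[[[{P}]P]P]P => [[[{S}]P]P]P   [P → S]
[[[{S}]P]P]P => [[[{{}}]P]P]P   [S → { }]
[[[{{}}]P]P]P => [[[{{}}][]]P]P   [P → [ ]]
[[[{{}}][]]P]P => [[[{{}}][]][]]P   [P → [ ]]
[[[{{}}][]][]]P => [[[{{}}][]][]][]   [P → [ ]]

P=>[P]P=>[[P]P]P=>[[[P]P]P]P=>[[[S]P]P]P=>[[[{P}]P]P]P=>[[[{S}]P]P]P=>[[[{{}}]P]P]P=>[[[{{}}][]]P]P=>[[[{{}}][]][]]P=>[[[{{}}][]][]][]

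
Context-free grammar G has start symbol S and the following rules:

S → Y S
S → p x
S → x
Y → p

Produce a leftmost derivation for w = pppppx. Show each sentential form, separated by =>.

S => YS   [S → Y S]
YS => pS   [Y → p]
pS => pYS   [S → Y S]
pYS => ppS   [Y → p]
ppS => ppYS   [S → Y S]
ppYS => pppS   [Y → p]
pppS => pppYS   [S → Y S]
pppYS => ppppS   [Y → p]
ppppS => ppppYS   [S → Y S]
ppppYS => pppppS   [Y → p]
pppppS => pppppx   [S → x]

S=>YS=>pS=>pYS=>ppS=>ppYS=>pppS=>pppYS=>ppppS=>ppppYS=>pppppS=>pppppx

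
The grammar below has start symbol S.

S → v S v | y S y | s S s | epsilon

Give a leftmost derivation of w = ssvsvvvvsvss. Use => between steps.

S => sSs   [S → s S s]
sSs => ssSss   [S → s S s]
ssSss => ssvSvss   [S → v S v]
ssvSvss => ssvsSsvss   [S → s S s]
ssvsSsvss => ssvsvSvsvss   [S → v S v]
ssvsvSvsvss => ssvsvvSvvsvss   [S → v S v]
ssvsvvSvvsvss => ssvsvvvvsvss   [S → epsilon]

S => sSs => ssSss => ssvSvss => ssvsSsvss => ssvsvSvsvss => ssvsvvSvvsvss => ssvsvvvvsvss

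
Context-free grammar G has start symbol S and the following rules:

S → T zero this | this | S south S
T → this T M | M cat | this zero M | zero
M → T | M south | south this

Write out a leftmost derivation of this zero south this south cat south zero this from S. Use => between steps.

S => T zero this => this zero M zero this => this zero M south zero this => this zero T south zero this => this zero M cat south zero this => this zero M south cat south zero this => this zero south this south cat south zero this

S => T zero this   [S → T zero this]
T zero this => this zero M zero this   [T → this zero M]
this zero M zero this => this zero M south zero this   [M → M south]
this zero M south zero this => this zero T south zero this   [M → T]
this zero T south zero this => this zero M cat south zero this   [T → M cat]
this zero M cat south zero this => this zero M south cat south zero this   [M → M south]
this zero M south cat south zero this => this zero south this south cat south zero this   [M → south this]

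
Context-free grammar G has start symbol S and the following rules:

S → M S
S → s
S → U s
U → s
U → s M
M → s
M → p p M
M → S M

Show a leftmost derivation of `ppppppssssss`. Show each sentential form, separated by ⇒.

S⇒MS⇒ppMS⇒ppppMS⇒ppppppMS⇒ppppppSMS⇒ppppppUsMS⇒ppppppsMsMS⇒ppppppsssMS⇒ppppppsssSMS⇒ppppppssssMS⇒ppppppsssssS⇒ppppppssssss

S ⇒ MS   [S → M S]
MS ⇒ ppMS   [M → p p M]
ppMS ⇒ ppppMS   [M → p p M]
ppppMS ⇒ ppppppMS   [M → p p M]
ppppppMS ⇒ ppppppSMS   [M → S M]
ppppppSMS ⇒ ppppppUsMS   [S → U s]
ppppppUsMS ⇒ ppppppsMsMS   [U → s M]
ppppppsMsMS ⇒ ppppppsssMS   [M → s]
ppppppsssMS ⇒ ppppppsssSMS   [M → S M]
ppppppsssSMS ⇒ ppppppssssMS   [S → s]
ppppppssssMS ⇒ ppppppsssssS   [M → s]
ppppppsssssS ⇒ ppppppssssss   [S → s]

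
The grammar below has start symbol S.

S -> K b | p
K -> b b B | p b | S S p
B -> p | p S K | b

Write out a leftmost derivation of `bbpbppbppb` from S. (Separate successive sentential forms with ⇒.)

S ⇒ Kb   [S -> K b]
Kb ⇒ SSpb   [K -> S S p]
SSpb ⇒ KbSpb   [S -> K b]
KbSpb ⇒ SSpbSpb   [K -> S S p]
SSpbSpb ⇒ KbSpbSpb   [S -> K b]
KbSpbSpb ⇒ bbBbSpbSpb   [K -> b b B]
bbBbSpbSpb ⇒ bbpbSpbSpb   [B -> p]
bbpbSpbSpb ⇒ bbpbppbSpb   [S -> p]
bbpbppbSpb ⇒ bbpbppbppb   [S -> p]

S ⇒ Kb ⇒ SSpb ⇒ KbSpb ⇒ SSpbSpb ⇒ KbSpbSpb ⇒ bbBbSpbSpb ⇒ bbpbSpbSpb ⇒ bbpbppbSpb ⇒ bbpbppbppb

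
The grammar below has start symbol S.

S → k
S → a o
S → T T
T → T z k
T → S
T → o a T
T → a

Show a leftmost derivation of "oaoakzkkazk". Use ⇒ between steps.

S ⇒ TT   [S → T T]
TT ⇒ oaTT   [T → o a T]
oaTT ⇒ oaoaTT   [T → o a T]
oaoaTT ⇒ oaoaST   [T → S]
oaoaST ⇒ oaoaTTT   [S → T T]
oaoaTTT ⇒ oaoaTzkTT   [T → T z k]
oaoaTzkTT ⇒ oaoaSzkTT   [T → S]
oaoaSzkTT ⇒ oaoakzkTT   [S → k]
oaoakzkTT ⇒ oaoakzkST   [T → S]
oaoakzkST ⇒ oaoakzkkT   [S → k]
oaoakzkkT ⇒ oaoakzkkTzk   [T → T z k]
oaoakzkkTzk ⇒ oaoakzkkazk   [T → a]

S⇒TT⇒oaTT⇒oaoaTT⇒oaoaST⇒oaoaTTT⇒oaoaTzkTT⇒oaoaSzkTT⇒oaoakzkTT⇒oaoakzkST⇒oaoakzkkT⇒oaoakzkkTzk⇒oaoakzkkazk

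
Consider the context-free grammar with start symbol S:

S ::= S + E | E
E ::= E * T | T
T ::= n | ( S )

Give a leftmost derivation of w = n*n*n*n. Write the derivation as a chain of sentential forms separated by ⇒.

S⇒E⇒E*T⇒E*T*T⇒E*T*T*T⇒T*T*T*T⇒n*T*T*T⇒n*n*T*T⇒n*n*n*T⇒n*n*n*n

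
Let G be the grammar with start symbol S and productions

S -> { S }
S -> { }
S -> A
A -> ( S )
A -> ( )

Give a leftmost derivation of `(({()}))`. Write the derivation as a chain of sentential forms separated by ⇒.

S ⇒ A   [S -> A]
A ⇒ (S)   [A -> ( S )]
(S) ⇒ (A)   [S -> A]
(A) ⇒ ((S))   [A -> ( S )]
((S)) ⇒ (({S}))   [S -> { S }]
(({S})) ⇒ (({A}))   [S -> A]
(({A})) ⇒ (({()}))   [A -> ( )]

S ⇒ A ⇒ (S) ⇒ (A) ⇒ ((S)) ⇒ (({S})) ⇒ (({A})) ⇒ (({()}))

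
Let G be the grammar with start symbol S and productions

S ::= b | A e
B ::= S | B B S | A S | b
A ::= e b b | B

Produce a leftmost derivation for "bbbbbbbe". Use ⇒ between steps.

S ⇒ Ae   [S ::= A e]
Ae ⇒ Be   [A ::= B]
Be ⇒ BBSe   [B ::= B B S]
BBSe ⇒ BBSBSe   [B ::= B B S]
BBSBSe ⇒ BBSBSBSe   [B ::= B B S]
BBSBSBSe ⇒ bBSBSBSe   [B ::= b]
bBSBSBSe ⇒ bbSBSBSe   [B ::= b]
bbSBSBSe ⇒ bbbBSBSe   [S ::= b]
bbbBSBSe ⇒ bbbbSBSe   [B ::= b]
bbbbSBSe ⇒ bbbbbBSe   [S ::= b]
bbbbbBSe ⇒ bbbbbbSe   [B ::= b]
bbbbbbSe ⇒ bbbbbbbe   [S ::= b]

S ⇒ Ae ⇒ Be ⇒ BBSe ⇒ BBSBSe ⇒ BBSBSBSe ⇒ bBSBSBSe ⇒ bbSBSBSe ⇒ bbbBSBSe ⇒ bbbbSBSe ⇒ bbbbbBSe ⇒ bbbbbbSe ⇒ bbbbbbbe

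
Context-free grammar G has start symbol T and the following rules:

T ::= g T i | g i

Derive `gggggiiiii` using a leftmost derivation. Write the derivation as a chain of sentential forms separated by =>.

T => gTi => ggTii => gggTiii => ggggTiiii => gggggiiiii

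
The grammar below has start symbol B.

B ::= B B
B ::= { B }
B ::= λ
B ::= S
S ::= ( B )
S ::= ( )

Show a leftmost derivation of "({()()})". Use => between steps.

B => BB => BBB => SBB => (B)BB => ({B})BB => ({BB})BB => ({SB})BB => ({()B})BB => ({()S})BB => ({()()})BB => ({()()})B => ({()()})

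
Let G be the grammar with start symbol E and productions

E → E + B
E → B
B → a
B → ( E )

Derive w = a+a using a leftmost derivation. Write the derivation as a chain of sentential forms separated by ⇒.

E ⇒ E+B   [E → E + B]
E+B ⇒ B+B   [E → B]
B+B ⇒ a+B   [B → a]
a+B ⇒ a+a   [B → a]

E ⇒ E+B ⇒ B+B ⇒ a+B ⇒ a+a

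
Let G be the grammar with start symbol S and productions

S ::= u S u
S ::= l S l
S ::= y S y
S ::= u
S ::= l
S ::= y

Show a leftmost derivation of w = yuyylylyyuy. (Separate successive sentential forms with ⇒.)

S ⇒ ySy   [S ::= y S y]
ySy ⇒ yuSuy   [S ::= u S u]
yuSuy ⇒ yuySyuy   [S ::= y S y]
yuySyuy ⇒ yuyySyyuy   [S ::= y S y]
yuyySyyuy ⇒ yuyylSlyyuy   [S ::= l S l]
yuyylSlyyuy ⇒ yuyylylyyuy   [S ::= y]

S ⇒ ySy ⇒ yuSuy ⇒ yuySyuy ⇒ yuyySyyuy ⇒ yuyylSlyyuy ⇒ yuyylylyyuy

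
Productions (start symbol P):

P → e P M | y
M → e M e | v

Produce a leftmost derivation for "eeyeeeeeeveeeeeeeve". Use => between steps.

P => ePM   [P → e P M]
ePM => eePMM   [P → e P M]
eePMM => eeyMM   [P → y]
eeyMM => eeyeMeM   [M → e M e]
eeyeMeM => eeyeeMeeM   [M → e M e]
eeyeeMeeM => eeyeeeMeeeM   [M → e M e]
eeyeeeMeeeM => eeyeeeeMeeeeM   [M → e M e]
eeyeeeeMeeeeM => eeyeeeeeMeeeeeM   [M → e M e]
eeyeeeeeMeeeeeM => eeyeeeeeeMeeeeeeM   [M → e M e]
eeyeeeeeeMeeeeeeM => eeyeeeeeeveeeeeeM   [M → v]
eeyeeeeeeveeeeeeM => eeyeeeeeeveeeeeeeMe   [M → e M e]
eeyeeeeeeveeeeeeeMe => eeyeeeeeeveeeeeeeve   [M → v]

P => ePM => eePMM => eeyMM => eeyeMeM => eeyeeMeeM => eeyeeeMeeeM => eeyeeeeMeeeeM => eeyeeeeeMeeeeeM => eeyeeeeeeMeeeeeeM => eeyeeeeeeveeeeeeM => eeyeeeeeeveeeeeeeMe => eeyeeeeeeveeeeeeeve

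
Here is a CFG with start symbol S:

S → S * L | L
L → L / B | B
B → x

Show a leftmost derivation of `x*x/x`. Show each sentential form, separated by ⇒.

S ⇒ S*L ⇒ L*L ⇒ B*L ⇒ x*L ⇒ x*L/B ⇒ x*B/B ⇒ x*x/B ⇒ x*x/x

S ⇒ S*L   [S → S * L]
S*L ⇒ L*L   [S → L]
L*L ⇒ B*L   [L → B]
B*L ⇒ x*L   [B → x]
x*L ⇒ x*L/B   [L → L / B]
x*L/B ⇒ x*B/B   [L → B]
x*B/B ⇒ x*x/B   [B → x]
x*x/B ⇒ x*x/x   [B → x]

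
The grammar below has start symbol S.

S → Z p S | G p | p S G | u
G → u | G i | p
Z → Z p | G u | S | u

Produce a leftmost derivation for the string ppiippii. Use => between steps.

S => pSG   [S → p S G]
pSG => pGpG   [S → G p]
pGpG => pGipG   [G → G i]
pGipG => pGiipG   [G → G i]
pGiipG => ppiipG   [G → p]
ppiipG => ppiipGi   [G → G i]
ppiipGi => ppiipGii   [G → G i]
ppiipGii => ppiippii   [G → p]

S => pSG => pGpG => pGipG => pGiipG => ppiipG => ppiipGi => ppiipGii => ppiippii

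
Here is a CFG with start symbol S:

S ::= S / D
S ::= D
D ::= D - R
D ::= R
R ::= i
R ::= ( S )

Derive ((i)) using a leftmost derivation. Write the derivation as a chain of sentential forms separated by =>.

S => D   [S ::= D]
D => R   [D ::= R]
R => (S)   [R ::= ( S )]
(S) => (D)   [S ::= D]
(D) => (R)   [D ::= R]
(R) => ((S))   [R ::= ( S )]
((S)) => ((D))   [S ::= D]
((D)) => ((R))   [D ::= R]
((R)) => ((i))   [R ::= i]

S=>D=>R=>(S)=>(D)=>(R)=>((S))=>((D))=>((R))=>((i))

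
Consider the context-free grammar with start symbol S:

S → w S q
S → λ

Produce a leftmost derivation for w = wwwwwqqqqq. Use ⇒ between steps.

S⇒wSq⇒wwSqq⇒wwwSqqq⇒wwwwSqqqq⇒wwwwwSqqqqq⇒wwwwwqqqqq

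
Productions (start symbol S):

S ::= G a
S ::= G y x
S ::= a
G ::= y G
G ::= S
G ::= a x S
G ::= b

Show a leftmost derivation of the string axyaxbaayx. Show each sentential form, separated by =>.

S => Gyx => axSyx => axGayx => axyGayx => axyaxSayx => axyaxGaayx => axyaxbaayx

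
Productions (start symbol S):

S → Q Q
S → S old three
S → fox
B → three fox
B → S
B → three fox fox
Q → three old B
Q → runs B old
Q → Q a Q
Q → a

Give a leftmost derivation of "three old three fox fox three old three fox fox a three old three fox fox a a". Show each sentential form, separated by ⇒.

S ⇒ Q Q   [S → Q Q]
Q Q ⇒ three old B Q   [Q → three old B]
three old B Q ⇒ three old three fox fox Q   [B → three fox fox]
three old three fox fox Q ⇒ three old three fox fox Q a Q   [Q → Q a Q]
three old three fox fox Q a Q ⇒ three old three fox fox three old B a Q   [Q → three old B]
three old three fox fox three old B a Q ⇒ three old three fox fox three old three fox fox a Q   [B → three fox fox]
three old three fox fox three old three fox fox a Q ⇒ three old three fox fox three old three fox fox a Q a Q   [Q → Q a Q]
three old three fox fox three old three fox fox a Q a Q ⇒ three old three fox fox three old three fox fox a three old B a Q   [Q → three old B]
three old three fox fox three old three fox fox a three old B a Q ⇒ three old three fox fox three old three fox fox a three old three fox fox a Q   [B → three fox fox]
three old three fox fox three old three fox fox a three old three fox fox a Q ⇒ three old three fox fox three old three fox fox a three old three fox fox a a   [Q → a]

S ⇒ Q Q ⇒ three old B Q ⇒ three old three fox fox Q ⇒ three old three fox fox Q a Q ⇒ three old three fox fox three old B a Q ⇒ three old three fox fox three old three fox fox a Q ⇒ three old three fox fox three old three fox fox a Q a Q ⇒ three old three fox fox three old three fox fox a three old B a Q ⇒ three old three fox fox three old three fox fox a three old three fox fox a Q ⇒ three old three fox fox three old three fox fox a three old three fox fox a a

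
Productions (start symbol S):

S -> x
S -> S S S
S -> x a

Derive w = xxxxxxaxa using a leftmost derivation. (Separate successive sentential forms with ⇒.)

S ⇒ SSS   [S -> S S S]
SSS ⇒ SSSSS   [S -> S S S]
SSSSS ⇒ SSSSSSS   [S -> S S S]
SSSSSSS ⇒ xSSSSSS   [S -> x]
xSSSSSS ⇒ xxSSSSS   [S -> x]
xxSSSSS ⇒ xxxSSSS   [S -> x]
xxxSSSS ⇒ xxxxSSS   [S -> x]
xxxxSSS ⇒ xxxxxSS   [S -> x]
xxxxxSS ⇒ xxxxxxaS   [S -> x a]
xxxxxxaS ⇒ xxxxxxaxa   [S -> x a]

S ⇒ SSS ⇒ SSSSS ⇒ SSSSSSS ⇒ xSSSSSS ⇒ xxSSSSS ⇒ xxxSSSS ⇒ xxxxSSS ⇒ xxxxxSS ⇒ xxxxxxaS ⇒ xxxxxxaxa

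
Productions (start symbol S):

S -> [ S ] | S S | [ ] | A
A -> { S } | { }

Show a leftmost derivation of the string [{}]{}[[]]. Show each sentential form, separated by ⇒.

S ⇒ SS   [S -> S S]
SS ⇒ [S]S   [S -> [ S ]]
[S]S ⇒ [A]S   [S -> A]
[A]S ⇒ [{}]S   [A -> { }]
[{}]S ⇒ [{}]SS   [S -> S S]
[{}]SS ⇒ [{}]AS   [S -> A]
[{}]AS ⇒ [{}]{}S   [A -> { }]
[{}]{}S ⇒ [{}]{}[S]   [S -> [ S ]]
[{}]{}[S] ⇒ [{}]{}[[]]   [S -> [ ]]

S ⇒ SS ⇒ [S]S ⇒ [A]S ⇒ [{}]S ⇒ [{}]SS ⇒ [{}]AS ⇒ [{}]{}S ⇒ [{}]{}[S] ⇒ [{}]{}[[]]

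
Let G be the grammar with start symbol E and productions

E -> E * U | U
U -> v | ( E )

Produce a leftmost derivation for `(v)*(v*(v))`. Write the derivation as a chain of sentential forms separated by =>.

E=>E*U=>U*U=>(E)*U=>(U)*U=>(v)*U=>(v)*(E)=>(v)*(E*U)=>(v)*(U*U)=>(v)*(v*U)=>(v)*(v*(E))=>(v)*(v*(U))=>(v)*(v*(v))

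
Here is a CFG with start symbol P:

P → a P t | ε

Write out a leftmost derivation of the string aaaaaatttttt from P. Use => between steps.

P => aPt => aaPtt => aaaPttt => aaaaPtttt => aaaaaPttttt => aaaaaaPtttttt => aaaaaatttttt

P => aPt   [P → a P t]
aPt => aaPtt   [P → a P t]
aaPtt => aaaPttt   [P → a P t]
aaaPttt => aaaaPtttt   [P → a P t]
aaaaPtttt => aaaaaPttttt   [P → a P t]
aaaaaPttttt => aaaaaaPtttttt   [P → a P t]
aaaaaaPtttttt => aaaaaatttttt   [P → ε]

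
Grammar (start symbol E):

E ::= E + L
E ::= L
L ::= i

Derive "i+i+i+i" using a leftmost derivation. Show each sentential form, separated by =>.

E => E+L   [E ::= E + L]
E+L => E+L+L   [E ::= E + L]
E+L+L => E+L+L+L   [E ::= E + L]
E+L+L+L => L+L+L+L   [E ::= L]
L+L+L+L => i+L+L+L   [L ::= i]
i+L+L+L => i+i+L+L   [L ::= i]
i+i+L+L => i+i+i+L   [L ::= i]
i+i+i+L => i+i+i+i   [L ::= i]

E => E+L => E+L+L => E+L+L+L => L+L+L+L => i+L+L+L => i+i+L+L => i+i+i+L => i+i+i+i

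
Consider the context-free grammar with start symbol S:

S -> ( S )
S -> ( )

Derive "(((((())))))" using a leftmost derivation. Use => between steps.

S => (S) => ((S)) => (((S))) => ((((S)))) => (((((S))))) => (((((())))))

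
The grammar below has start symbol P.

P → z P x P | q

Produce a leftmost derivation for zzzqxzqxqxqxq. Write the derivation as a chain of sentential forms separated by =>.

P => zPxP   [P → z P x P]
zPxP => zzPxPxP   [P → z P x P]
zzPxPxP => zzzPxPxPxP   [P → z P x P]
zzzPxPxPxP => zzzqxPxPxP   [P → q]
zzzqxPxPxP => zzzqxzPxPxPxP   [P → z P x P]
zzzqxzPxPxPxP => zzzqxzqxPxPxP   [P → q]
zzzqxzqxPxPxP => zzzqxzqxqxPxP   [P → q]
zzzqxzqxqxPxP => zzzqxzqxqxqxP   [P → q]
zzzqxzqxqxqxP => zzzqxzqxqxqxq   [P → q]

P => zPxP => zzPxPxP => zzzPxPxPxP => zzzqxPxPxP => zzzqxzPxPxPxP => zzzqxzqxPxPxP => zzzqxzqxqxPxP => zzzqxzqxqxqxP => zzzqxzqxqxqxq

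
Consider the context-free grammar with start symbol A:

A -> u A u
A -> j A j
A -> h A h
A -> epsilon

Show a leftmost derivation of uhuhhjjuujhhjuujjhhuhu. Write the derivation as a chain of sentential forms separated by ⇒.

A ⇒ uAu   [A -> u A u]
uAu ⇒ uhAhu   [A -> h A h]
uhAhu ⇒ uhuAuhu   [A -> u A u]
uhuAuhu ⇒ uhuhAhuhu   [A -> h A h]
uhuhAhuhu ⇒ uhuhhAhhuhu   [A -> h A h]
uhuhhAhhuhu ⇒ uhuhhjAjhhuhu   [A -> j A j]
uhuhhjAjhhuhu ⇒ uhuhhjjAjjhhuhu   [A -> j A j]
uhuhhjjAjjhhuhu ⇒ uhuhhjjuAujjhhuhu   [A -> u A u]
uhuhhjjuAujjhhuhu ⇒ uhuhhjjuuAuujjhhuhu   [A -> u A u]
uhuhhjjuuAuujjhhuhu ⇒ uhuhhjjuujAjuujjhhuhu   [A -> j A j]
uhuhhjjuujAjuujjhhuhu ⇒ uhuhhjjuujhAhjuujjhhuhu   [A -> h A h]
uhuhhjjuujhAhjuujjhhuhu ⇒ uhuhhjjuujhhjuujjhhuhu   [A -> epsilon]

A ⇒ uAu ⇒ uhAhu ⇒ uhuAuhu ⇒ uhuhAhuhu ⇒ uhuhhAhhuhu ⇒ uhuhhjAjhhuhu ⇒ uhuhhjjAjjhhuhu ⇒ uhuhhjjuAujjhhuhu ⇒ uhuhhjjuuAuujjhhuhu ⇒ uhuhhjjuujAjuujjhhuhu ⇒ uhuhhjjuujhAhjuujjhhuhu ⇒ uhuhhjjuujhhjuujjhhuhu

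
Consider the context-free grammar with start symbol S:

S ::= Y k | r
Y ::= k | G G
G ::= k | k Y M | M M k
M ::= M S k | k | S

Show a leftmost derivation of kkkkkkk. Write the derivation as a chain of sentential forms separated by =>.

S => Yk   [S ::= Y k]
Yk => GGk   [Y ::= G G]
GGk => MMkGk   [G ::= M M k]
MMkGk => SMkGk   [M ::= S]
SMkGk => YkMkGk   [S ::= Y k]
YkMkGk => GGkMkGk   [Y ::= G G]
GGkMkGk => kGkMkGk   [G ::= k]
kGkMkGk => kkkMkGk   [G ::= k]
kkkMkGk => kkkkkGk   [M ::= k]
kkkkkGk => kkkkkkk   [G ::= k]

S => Yk => GGk => MMkGk => SMkGk => YkMkGk => GGkMkGk => kGkMkGk => kkkMkGk => kkkkkGk => kkkkkkk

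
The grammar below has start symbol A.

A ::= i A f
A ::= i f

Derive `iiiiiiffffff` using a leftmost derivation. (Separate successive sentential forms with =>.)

A => iAf => iiAff => iiiAfff => iiiiAffff => iiiiiAfffff => iiiiiiffffff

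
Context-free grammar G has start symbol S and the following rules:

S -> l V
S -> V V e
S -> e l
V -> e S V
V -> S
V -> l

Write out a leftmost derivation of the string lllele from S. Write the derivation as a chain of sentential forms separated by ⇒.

S ⇒ lV   [S -> l V]
lV ⇒ lS   [V -> S]
lS ⇒ llV   [S -> l V]
llV ⇒ llS   [V -> S]
llS ⇒ llVVe   [S -> V V e]
llVVe ⇒ lllVe   [V -> l]
lllVe ⇒ lllSe   [V -> S]
lllSe ⇒ lllele   [S -> e l]

S ⇒ lV ⇒ lS ⇒ llV ⇒ llS ⇒ llVVe ⇒ lllVe ⇒ lllSe ⇒ lllele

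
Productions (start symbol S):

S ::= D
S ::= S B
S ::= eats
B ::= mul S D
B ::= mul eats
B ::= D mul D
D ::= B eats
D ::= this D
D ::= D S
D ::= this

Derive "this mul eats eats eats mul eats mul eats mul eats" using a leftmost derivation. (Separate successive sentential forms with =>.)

S => S B => S B B => S B B B => D B B B => this D B B B => this D S B B B => this B eats S B B B => this mul eats eats S B B B => this mul eats eats eats B B B => this mul eats eats eats mul eats B B => this mul eats eats eats mul eats mul eats B => this mul eats eats eats mul eats mul eats mul eats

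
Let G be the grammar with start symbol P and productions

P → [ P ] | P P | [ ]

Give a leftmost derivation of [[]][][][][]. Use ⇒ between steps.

P ⇒ PP   [P → P P]
PP ⇒ PPP   [P → P P]
PPP ⇒ [P]PP   [P → [ P ]]
[P]PP ⇒ [[]]PP   [P → [ ]]
[[]]PP ⇒ [[]]PPP   [P → P P]
[[]]PPP ⇒ [[]]PPPP   [P → P P]
[[]]PPPP ⇒ [[]][]PPP   [P → [ ]]
[[]][]PPP ⇒ [[]][][]PP   [P → [ ]]
[[]][][]PP ⇒ [[]][][][]P   [P → [ ]]
[[]][][][]P ⇒ [[]][][][][]   [P → [ ]]

P ⇒ PP ⇒ PPP ⇒ [P]PP ⇒ [[]]PP ⇒ [[]]PPP ⇒ [[]]PPPP ⇒ [[]][]PPP ⇒ [[]][][]PP ⇒ [[]][][][]P ⇒ [[]][][][][]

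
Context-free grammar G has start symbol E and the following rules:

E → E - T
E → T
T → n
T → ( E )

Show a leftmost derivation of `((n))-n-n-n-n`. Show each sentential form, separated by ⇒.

E⇒E-T⇒E-T-T⇒E-T-T-T⇒E-T-T-T-T⇒T-T-T-T-T⇒(E)-T-T-T-T⇒(T)-T-T-T-T⇒((E))-T-T-T-T⇒((T))-T-T-T-T⇒((n))-T-T-T-T⇒((n))-n-T-T-T⇒((n))-n-n-T-T⇒((n))-n-n-n-T⇒((n))-n-n-n-n

E ⇒ E-T   [E → E - T]
E-T ⇒ E-T-T   [E → E - T]
E-T-T ⇒ E-T-T-T   [E → E - T]
E-T-T-T ⇒ E-T-T-T-T   [E → E - T]
E-T-T-T-T ⇒ T-T-T-T-T   [E → T]
T-T-T-T-T ⇒ (E)-T-T-T-T   [T → ( E )]
(E)-T-T-T-T ⇒ (T)-T-T-T-T   [E → T]
(T)-T-T-T-T ⇒ ((E))-T-T-T-T   [T → ( E )]
((E))-T-T-T-T ⇒ ((T))-T-T-T-T   [E → T]
((T))-T-T-T-T ⇒ ((n))-T-T-T-T   [T → n]
((n))-T-T-T-T ⇒ ((n))-n-T-T-T   [T → n]
((n))-n-T-T-T ⇒ ((n))-n-n-T-T   [T → n]
((n))-n-n-T-T ⇒ ((n))-n-n-n-T   [T → n]
((n))-n-n-n-T ⇒ ((n))-n-n-n-n   [T → n]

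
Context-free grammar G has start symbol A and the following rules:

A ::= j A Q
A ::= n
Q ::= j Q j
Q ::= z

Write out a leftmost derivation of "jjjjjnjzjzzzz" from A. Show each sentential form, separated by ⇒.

A ⇒ jAQ ⇒ jjAQQ ⇒ jjjAQQQ ⇒ jjjjAQQQQ ⇒ jjjjjAQQQQQ ⇒ jjjjjnQQQQQ ⇒ jjjjjnjQjQQQQ ⇒ jjjjjnjzjQQQQ ⇒ jjjjjnjzjzQQQ ⇒ jjjjjnjzjzzQQ ⇒ jjjjjnjzjzzzQ ⇒ jjjjjnjzjzzzz

A ⇒ jAQ   [A ::= j A Q]
jAQ ⇒ jjAQQ   [A ::= j A Q]
jjAQQ ⇒ jjjAQQQ   [A ::= j A Q]
jjjAQQQ ⇒ jjjjAQQQQ   [A ::= j A Q]
jjjjAQQQQ ⇒ jjjjjAQQQQQ   [A ::= j A Q]
jjjjjAQQQQQ ⇒ jjjjjnQQQQQ   [A ::= n]
jjjjjnQQQQQ ⇒ jjjjjnjQjQQQQ   [Q ::= j Q j]
jjjjjnjQjQQQQ ⇒ jjjjjnjzjQQQQ   [Q ::= z]
jjjjjnjzjQQQQ ⇒ jjjjjnjzjzQQQ   [Q ::= z]
jjjjjnjzjzQQQ ⇒ jjjjjnjzjzzQQ   [Q ::= z]
jjjjjnjzjzzQQ ⇒ jjjjjnjzjzzzQ   [Q ::= z]
jjjjjnjzjzzzQ ⇒ jjjjjnjzjzzzz   [Q ::= z]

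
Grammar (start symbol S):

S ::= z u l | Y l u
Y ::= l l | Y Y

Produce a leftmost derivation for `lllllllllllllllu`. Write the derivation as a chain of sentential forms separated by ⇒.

S⇒Ylu⇒YYlu⇒YYYlu⇒llYYlu⇒llYYYlu⇒llYYYYlu⇒llYYYYYlu⇒llYYYYYYlu⇒llllYYYYYlu⇒llllllYYYYlu⇒llllllllYYYlu⇒llllllllllYYlu⇒llllllllllllYlu⇒lllllllllllllllu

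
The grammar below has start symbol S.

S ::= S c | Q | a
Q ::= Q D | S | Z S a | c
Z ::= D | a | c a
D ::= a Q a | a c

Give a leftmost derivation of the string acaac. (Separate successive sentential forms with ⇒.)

S ⇒ Sc ⇒ Qc ⇒ ZSac ⇒ DSac ⇒ acSac ⇒ acaac

S ⇒ Sc   [S ::= S c]
Sc ⇒ Qc   [S ::= Q]
Qc ⇒ ZSac   [Q ::= Z S a]
ZSac ⇒ DSac   [Z ::= D]
DSac ⇒ acSac   [D ::= a c]
acSac ⇒ acaac   [S ::= a]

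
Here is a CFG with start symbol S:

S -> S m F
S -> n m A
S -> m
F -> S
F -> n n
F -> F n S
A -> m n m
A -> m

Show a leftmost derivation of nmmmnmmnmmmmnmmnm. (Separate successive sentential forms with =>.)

S => SmF   [S -> S m F]
SmF => SmFmF   [S -> S m F]
SmFmF => SmFmFmF   [S -> S m F]
SmFmFmF => nmAmFmFmF   [S -> n m A]
nmAmFmFmF => nmmmFmFmF   [A -> m]
nmmmFmFmF => nmmmSmFmF   [F -> S]
nmmmSmFmF => nmmmnmAmFmF   [S -> n m A]
nmmmnmAmFmF => nmmmnmmnmmFmF   [A -> m n m]
nmmmnmmnmmFmF => nmmmnmmnmmSmF   [F -> S]
nmmmnmmnmmSmF => nmmmnmmnmmmmF   [S -> m]
nmmmnmmnmmmmF => nmmmnmmnmmmmS   [F -> S]
nmmmnmmnmmmmS => nmmmnmmnmmmmnmA   [S -> n m A]
nmmmnmmnmmmmnmA => nmmmnmmnmmmmnmmnm   [A -> m n m]

S => SmF => SmFmF => SmFmFmF => nmAmFmFmF => nmmmFmFmF => nmmmSmFmF => nmmmnmAmFmF => nmmmnmmnmmFmF => nmmmnmmnmmSmF => nmmmnmmnmmmmF => nmmmnmmnmmmmS => nmmmnmmnmmmmnmA => nmmmnmmnmmmmnmmnm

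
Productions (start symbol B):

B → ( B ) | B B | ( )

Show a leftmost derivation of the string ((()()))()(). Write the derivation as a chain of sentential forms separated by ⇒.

B⇒BB⇒BBB⇒(B)BB⇒((B))BB⇒((BB))BB⇒((()B))BB⇒((()()))BB⇒((()()))()B⇒((()()))()()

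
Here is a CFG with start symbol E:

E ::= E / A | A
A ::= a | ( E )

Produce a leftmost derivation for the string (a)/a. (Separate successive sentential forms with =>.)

E => E/A => A/A => (E)/A => (A)/A => (a)/A => (a)/a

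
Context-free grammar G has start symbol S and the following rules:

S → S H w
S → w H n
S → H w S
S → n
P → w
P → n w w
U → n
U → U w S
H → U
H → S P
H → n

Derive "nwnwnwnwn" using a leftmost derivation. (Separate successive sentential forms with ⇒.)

S ⇒ HwS ⇒ UwS ⇒ UwSwS ⇒ UwSwSwS ⇒ UwSwSwSwS ⇒ nwSwSwSwS ⇒ nwnwSwSwS ⇒ nwnwnwSwS ⇒ nwnwnwnwS ⇒ nwnwnwnwn

S ⇒ HwS   [S → H w S]
HwS ⇒ UwS   [H → U]
UwS ⇒ UwSwS   [U → U w S]
UwSwS ⇒ UwSwSwS   [U → U w S]
UwSwSwS ⇒ UwSwSwSwS   [U → U w S]
UwSwSwSwS ⇒ nwSwSwSwS   [U → n]
nwSwSwSwS ⇒ nwnwSwSwS   [S → n]
nwnwSwSwS ⇒ nwnwnwSwS   [S → n]
nwnwnwSwS ⇒ nwnwnwnwS   [S → n]
nwnwnwnwS ⇒ nwnwnwnwn   [S → n]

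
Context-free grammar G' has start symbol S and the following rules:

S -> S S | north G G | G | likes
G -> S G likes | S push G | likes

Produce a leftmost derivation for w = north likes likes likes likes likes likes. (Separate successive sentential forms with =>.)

S => north G G   [S -> north G G]
north G G => north S G likes G   [G -> S G likes]
north S G likes G => north S S G likes G   [S -> S S]
north S S G likes G => north S S S G likes G   [S -> S S]
north S S S G likes G => north likes S S G likes G   [S -> likes]
north likes S S G likes G => north likes likes S G likes G   [S -> likes]
north likes likes S G likes G => north likes likes likes G likes G   [S -> likes]
north likes likes likes G likes G => north likes likes likes likes likes G   [G -> likes]
north likes likes likes likes likes G => north likes likes likes likes likes likes   [G -> likes]

S => north G G => north S G likes G => north S S G likes G => north S S S G likes G => north likes S S G likes G => north likes likes S G likes G => north likes likes likes G likes G => north likes likes likes likes likes G => north likes likes likes likes likes likes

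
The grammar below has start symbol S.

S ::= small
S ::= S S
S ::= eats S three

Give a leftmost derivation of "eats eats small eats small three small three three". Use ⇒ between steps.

S ⇒ eats S three ⇒ eats eats S three three ⇒ eats eats S S three three ⇒ eats eats S S S three three ⇒ eats eats small S S three three ⇒ eats eats small eats S three S three three ⇒ eats eats small eats small three S three three ⇒ eats eats small eats small three small three three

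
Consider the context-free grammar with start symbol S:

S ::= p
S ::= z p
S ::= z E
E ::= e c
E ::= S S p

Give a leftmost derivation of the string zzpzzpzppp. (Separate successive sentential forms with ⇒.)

S ⇒ zE   [S ::= z E]
zE ⇒ zSSp   [E ::= S S p]
zSSp ⇒ zzpSp   [S ::= z p]
zzpSp ⇒ zzpzEp   [S ::= z E]
zzpzEp ⇒ zzpzSSpp   [E ::= S S p]
zzpzSSpp ⇒ zzpzzpSpp   [S ::= z p]
zzpzzpSpp ⇒ zzpzzpzppp   [S ::= z p]

S ⇒ zE ⇒ zSSp ⇒ zzpSp ⇒ zzpzEp ⇒ zzpzSSpp ⇒ zzpzzpSpp ⇒ zzpzzpzppp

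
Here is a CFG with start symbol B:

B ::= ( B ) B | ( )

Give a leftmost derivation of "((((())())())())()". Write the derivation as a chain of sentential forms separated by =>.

B => (B)B => ((B)B)B => (((B)B)B)B => ((((B)B)B)B)B => ((((())B)B)B)B => ((((())())B)B)B => ((((())())())B)B => ((((())())())())B => ((((())())())())()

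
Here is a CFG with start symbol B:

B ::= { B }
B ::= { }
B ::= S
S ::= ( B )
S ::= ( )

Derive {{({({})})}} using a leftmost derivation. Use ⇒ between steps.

B⇒{B}⇒{{B}}⇒{{S}}⇒{{(B)}}⇒{{({B})}}⇒{{({S})}}⇒{{({(B)})}}⇒{{({({})})}}

B ⇒ {B}   [B ::= { B }]
{B} ⇒ {{B}}   [B ::= { B }]
{{B}} ⇒ {{S}}   [B ::= S]
{{S}} ⇒ {{(B)}}   [S ::= ( B )]
{{(B)}} ⇒ {{({B})}}   [B ::= { B }]
{{({B})}} ⇒ {{({S})}}   [B ::= S]
{{({S})}} ⇒ {{({(B)})}}   [S ::= ( B )]
{{({(B)})}} ⇒ {{({({})})}}   [B ::= { }]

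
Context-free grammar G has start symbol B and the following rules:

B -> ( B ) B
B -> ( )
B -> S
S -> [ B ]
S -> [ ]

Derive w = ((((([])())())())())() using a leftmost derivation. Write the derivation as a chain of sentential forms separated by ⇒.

B ⇒ (B)B   [B -> ( B ) B]
(B)B ⇒ ((B)B)B   [B -> ( B ) B]
((B)B)B ⇒ (((B)B)B)B   [B -> ( B ) B]
(((B)B)B)B ⇒ ((((B)B)B)B)B   [B -> ( B ) B]
((((B)B)B)B)B ⇒ (((((B)B)B)B)B)B   [B -> ( B ) B]
(((((B)B)B)B)B)B ⇒ (((((S)B)B)B)B)B   [B -> S]
(((((S)B)B)B)B)B ⇒ ((((([])B)B)B)B)B   [S -> [ ]]
((((([])B)B)B)B)B ⇒ ((((([])())B)B)B)B   [B -> ( )]
((((([])())B)B)B)B ⇒ ((((([])())())B)B)B   [B -> ( )]
((((([])())())B)B)B ⇒ ((((([])())())())B)B   [B -> ( )]
((((([])())())())B)B ⇒ ((((([])())())())())B   [B -> ( )]
((((([])())())())())B ⇒ ((((([])())())())())()   [B -> ( )]

B ⇒ (B)B ⇒ ((B)B)B ⇒ (((B)B)B)B ⇒ ((((B)B)B)B)B ⇒ (((((B)B)B)B)B)B ⇒ (((((S)B)B)B)B)B ⇒ ((((([])B)B)B)B)B ⇒ ((((([])())B)B)B)B ⇒ ((((([])())())B)B)B ⇒ ((((([])())())())B)B ⇒ ((((([])())())())())B ⇒ ((((([])())())())())()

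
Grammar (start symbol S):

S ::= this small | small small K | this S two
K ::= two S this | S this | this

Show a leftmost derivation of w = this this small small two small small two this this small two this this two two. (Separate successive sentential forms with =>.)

S => this S two   [S ::= this S two]
this S two => this this S two two   [S ::= this S two]
this this S two two => this this small small K two two   [S ::= small small K]
this this small small K two two => this this small small two S this two two   [K ::= two S this]
this this small small two S this two two => this this small small two small small K this two two   [S ::= small small K]
this this small small two small small K this two two => this this small small two small small two S this this two two   [K ::= two S this]
this this small small two small small two S this this two two => this this small small two small small two this S two this this two two   [S ::= this S two]
this this small small two small small two this S two this this two two => this this small small two small small two this this small two this this two two   [S ::= this small]

S => this S two => this this S two two => this this small small K two two => this this small small two S this two two => this this small small two small small K this two two => this this small small two small small two S this this two two => this this small small two small small two this S two this this two two => this this small small two small small two this this small two this this two two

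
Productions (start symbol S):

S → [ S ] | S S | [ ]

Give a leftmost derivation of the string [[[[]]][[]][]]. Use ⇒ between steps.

S⇒[S]⇒[SS]⇒[SSS]⇒[[S]SS]⇒[[[S]]SS]⇒[[[[]]]SS]⇒[[[[]]][S]S]⇒[[[[]]][[]]S]⇒[[[[]]][[]][]]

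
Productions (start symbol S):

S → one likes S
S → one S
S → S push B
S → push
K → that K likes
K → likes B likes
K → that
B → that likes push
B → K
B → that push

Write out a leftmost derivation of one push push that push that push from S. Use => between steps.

S => S push B   [S → S push B]
S push B => S push B push B   [S → S push B]
S push B push B => one S push B push B   [S → one S]
one S push B push B => one push push B push B   [S → push]
one push push B push B => one push push K push B   [B → K]
one push push K push B => one push push that push B   [K → that]
one push push that push B => one push push that push that push   [B → that push]

S => S push B => S push B push B => one S push B push B => one push push B push B => one push push K push B => one push push that push B => one push push that push that push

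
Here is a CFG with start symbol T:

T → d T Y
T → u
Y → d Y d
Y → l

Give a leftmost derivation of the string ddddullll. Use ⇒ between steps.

T ⇒ dTY   [T → d T Y]
dTY ⇒ ddTYY   [T → d T Y]
ddTYY ⇒ dddTYYY   [T → d T Y]
dddTYYY ⇒ ddddTYYYY   [T → d T Y]
ddddTYYYY ⇒ dddduYYYY   [T → u]
dddduYYYY ⇒ ddddulYYY   [Y → l]
ddddulYYY ⇒ ddddullYY   [Y → l]
ddddullYY ⇒ ddddulllY   [Y → l]
ddddulllY ⇒ ddddullll   [Y → l]

T ⇒ dTY ⇒ ddTYY ⇒ dddTYYY ⇒ ddddTYYYY ⇒ dddduYYYY ⇒ ddddulYYY ⇒ ddddullYY ⇒ ddddulllY ⇒ ddddullll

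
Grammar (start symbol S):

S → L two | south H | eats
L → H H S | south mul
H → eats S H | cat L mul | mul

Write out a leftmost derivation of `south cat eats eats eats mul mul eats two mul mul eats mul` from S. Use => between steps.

S => south H => south cat L mul => south cat H H S mul => south cat eats S H H S mul => south cat eats L two H H S mul => south cat eats H H S two H H S mul => south cat eats eats S H H S two H H S mul => south cat eats eats eats H H S two H H S mul => south cat eats eats eats mul H S two H H S mul => south cat eats eats eats mul mul S two H H S mul => south cat eats eats eats mul mul eats two H H S mul => south cat eats eats eats mul mul eats two mul H S mul => south cat eats eats eats mul mul eats two mul mul S mul => south cat eats eats eats mul mul eats two mul mul eats mul

S => south H   [S → south H]
south H => south cat L mul   [H → cat L mul]
south cat L mul => south cat H H S mul   [L → H H S]
south cat H H S mul => south cat eats S H H S mul   [H → eats S H]
south cat eats S H H S mul => south cat eats L two H H S mul   [S → L two]
south cat eats L two H H S mul => south cat eats H H S two H H S mul   [L → H H S]
south cat eats H H S two H H S mul => south cat eats eats S H H S two H H S mul   [H → eats S H]
south cat eats eats S H H S two H H S mul => south cat eats eats eats H H S two H H S mul   [S → eats]
south cat eats eats eats H H S two H H S mul => south cat eats eats eats mul H S two H H S mul   [H → mul]
south cat eats eats eats mul H S two H H S mul => south cat eats eats eats mul mul S two H H S mul   [H → mul]
south cat eats eats eats mul mul S two H H S mul => south cat eats eats eats mul mul eats two H H S mul   [S → eats]
south cat eats eats eats mul mul eats two H H S mul => south cat eats eats eats mul mul eats two mul H S mul   [H → mul]
south cat eats eats eats mul mul eats two mul H S mul => south cat eats eats eats mul mul eats two mul mul S mul   [H → mul]
south cat eats eats eats mul mul eats two mul mul S mul => south cat eats eats eats mul mul eats two mul mul eats mul   [S → eats]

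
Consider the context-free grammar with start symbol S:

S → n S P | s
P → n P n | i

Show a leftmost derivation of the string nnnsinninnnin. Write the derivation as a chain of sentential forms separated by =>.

S => nSP => nnSPP => nnnSPPP => nnnsPPP => nnnsiPP => nnnsinPnP => nnnsinnPnnP => nnnsinninnP => nnnsinninnnPn => nnnsinninnnin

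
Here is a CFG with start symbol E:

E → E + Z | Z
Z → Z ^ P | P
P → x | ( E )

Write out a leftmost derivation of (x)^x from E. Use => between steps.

E => Z   [E → Z]
Z => Z^P   [Z → Z ^ P]
Z^P => P^P   [Z → P]
P^P => (E)^P   [P → ( E )]
(E)^P => (Z)^P   [E → Z]
(Z)^P => (P)^P   [Z → P]
(P)^P => (x)^P   [P → x]
(x)^P => (x)^x   [P → x]

E => Z => Z^P => P^P => (E)^P => (Z)^P => (P)^P => (x)^P => (x)^x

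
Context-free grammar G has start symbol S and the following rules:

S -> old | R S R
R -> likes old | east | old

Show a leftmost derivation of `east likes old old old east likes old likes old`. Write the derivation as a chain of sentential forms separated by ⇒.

S ⇒ R S R   [S -> R S R]
R S R ⇒ east S R   [R -> east]
east S R ⇒ east R S R R   [S -> R S R]
east R S R R ⇒ east likes old S R R   [R -> likes old]
east likes old S R R ⇒ east likes old R S R R R   [S -> R S R]
east likes old R S R R R ⇒ east likes old old S R R R   [R -> old]
east likes old old S R R R ⇒ east likes old old old R R R   [S -> old]
east likes old old old R R R ⇒ east likes old old old east R R   [R -> east]
east likes old old old east R R ⇒ east likes old old old east likes old R   [R -> likes old]
east likes old old old east likes old R ⇒ east likes old old old east likes old likes old   [R -> likes old]

S ⇒ R S R ⇒ east S R ⇒ east R S R R ⇒ east likes old S R R ⇒ east likes old R S R R R ⇒ east likes old old S R R R ⇒ east likes old old old R R R ⇒ east likes old old old east R R ⇒ east likes old old old east likes old R ⇒ east likes old old old east likes old likes old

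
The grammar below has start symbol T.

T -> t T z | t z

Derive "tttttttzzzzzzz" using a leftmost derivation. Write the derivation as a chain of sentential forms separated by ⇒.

T ⇒ tTz ⇒ ttTzz ⇒ tttTzzz ⇒ ttttTzzzz ⇒ tttttTzzzzz ⇒ ttttttTzzzzzz ⇒ tttttttzzzzzzz

T ⇒ tTz   [T -> t T z]
tTz ⇒ ttTzz   [T -> t T z]
ttTzz ⇒ tttTzzz   [T -> t T z]
tttTzzz ⇒ ttttTzzzz   [T -> t T z]
ttttTzzzz ⇒ tttttTzzzzz   [T -> t T z]
tttttTzzzzz ⇒ ttttttTzzzzzz   [T -> t T z]
ttttttTzzzzzz ⇒ tttttttzzzzzzz   [T -> t z]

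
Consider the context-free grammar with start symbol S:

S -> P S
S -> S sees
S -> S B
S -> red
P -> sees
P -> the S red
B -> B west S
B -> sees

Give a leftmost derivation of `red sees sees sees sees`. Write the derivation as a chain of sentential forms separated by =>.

S => S sees   [S -> S sees]
S sees => S sees sees   [S -> S sees]
S sees sees => S sees sees sees   [S -> S sees]
S sees sees sees => S B sees sees sees   [S -> S B]
S B sees sees sees => red B sees sees sees   [S -> red]
red B sees sees sees => red sees sees sees sees   [B -> sees]

S => S sees => S sees sees => S sees sees sees => S B sees sees sees => red B sees sees sees => red sees sees sees sees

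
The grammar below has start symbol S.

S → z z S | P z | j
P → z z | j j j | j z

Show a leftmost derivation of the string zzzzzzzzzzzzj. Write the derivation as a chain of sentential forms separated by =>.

S=>zzS=>zzzzS=>zzzzzzS=>zzzzzzzzS=>zzzzzzzzzzS=>zzzzzzzzzzzzS=>zzzzzzzzzzzzj

S => zzS   [S → z z S]
zzS => zzzzS   [S → z z S]
zzzzS => zzzzzzS   [S → z z S]
zzzzzzS => zzzzzzzzS   [S → z z S]
zzzzzzzzS => zzzzzzzzzzS   [S → z z S]
zzzzzzzzzzS => zzzzzzzzzzzzS   [S → z z S]
zzzzzzzzzzzzS => zzzzzzzzzzzzj   [S → j]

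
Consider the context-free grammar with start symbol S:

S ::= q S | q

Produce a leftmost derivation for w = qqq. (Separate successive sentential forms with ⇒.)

S ⇒ qS   [S ::= q S]
qS ⇒ qqS   [S ::= q S]
qqS ⇒ qqq   [S ::= q]

S ⇒ qS ⇒ qqS ⇒ qqq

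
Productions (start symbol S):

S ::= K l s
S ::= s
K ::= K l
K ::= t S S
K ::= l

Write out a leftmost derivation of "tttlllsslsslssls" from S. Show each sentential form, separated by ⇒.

S ⇒ Kls   [S ::= K l s]
Kls ⇒ tSSls   [K ::= t S S]
tSSls ⇒ tKlsSls   [S ::= K l s]
tKlsSls ⇒ ttSSlsSls   [K ::= t S S]
ttSSlsSls ⇒ ttKlsSlsSls   [S ::= K l s]
ttKlsSlsSls ⇒ tttSSlsSlsSls   [K ::= t S S]
tttSSlsSlsSls ⇒ tttKlsSlsSlsSls   [S ::= K l s]
tttKlsSlsSlsSls ⇒ tttKllsSlsSlsSls   [K ::= K l]
tttKllsSlsSlsSls ⇒ tttlllsSlsSlsSls   [K ::= l]
tttlllsSlsSlsSls ⇒ tttlllsslsSlsSls   [S ::= s]
tttlllsslsSlsSls ⇒ tttlllsslsslsSls   [S ::= s]
tttlllsslsslsSls ⇒ tttlllsslsslssls   [S ::= s]

S ⇒ Kls ⇒ tSSls ⇒ tKlsSls ⇒ ttSSlsSls ⇒ ttKlsSlsSls ⇒ tttSSlsSlsSls ⇒ tttKlsSlsSlsSls ⇒ tttKllsSlsSlsSls ⇒ tttlllsSlsSlsSls ⇒ tttlllsslsSlsSls ⇒ tttlllsslsslsSls ⇒ tttlllsslsslssls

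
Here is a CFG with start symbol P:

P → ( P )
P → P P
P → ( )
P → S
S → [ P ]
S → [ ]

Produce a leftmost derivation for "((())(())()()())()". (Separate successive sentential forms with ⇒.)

P ⇒ PP   [P → P P]
PP ⇒ (P)P   [P → ( P )]
(P)P ⇒ (PP)P   [P → P P]
(PP)P ⇒ ((P)P)P   [P → ( P )]
((P)P)P ⇒ ((())P)P   [P → ( )]
((())P)P ⇒ ((())PP)P   [P → P P]
((())PP)P ⇒ ((())PPP)P   [P → P P]
((())PPP)P ⇒ ((())PPPP)P   [P → P P]
((())PPPP)P ⇒ ((())(P)PPP)P   [P → ( P )]
((())(P)PPP)P ⇒ ((())(())PPP)P   [P → ( )]
((())(())PPP)P ⇒ ((())(())()PP)P   [P → ( )]
((())(())()PP)P ⇒ ((())(())()()P)P   [P → ( )]
((())(())()()P)P ⇒ ((())(())()()())P   [P → ( )]
((())(())()()())P ⇒ ((())(())()()())()   [P → ( )]

P⇒PP⇒(P)P⇒(PP)P⇒((P)P)P⇒((())P)P⇒((())PP)P⇒((())PPP)P⇒((())PPPP)P⇒((())(P)PPP)P⇒((())(())PPP)P⇒((())(())()PP)P⇒((())(())()()P)P⇒((())(())()()())P⇒((())(())()()())()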